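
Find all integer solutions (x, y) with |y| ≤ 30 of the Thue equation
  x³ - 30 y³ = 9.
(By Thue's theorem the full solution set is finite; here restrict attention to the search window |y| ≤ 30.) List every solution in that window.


The equation is x³ - 30y³ = 9. For fixed y, x³ = 30·y³ + 9, so a solution requires the RHS to be a perfect cube.
Strategy: iterate y from -30 to 30, compute RHS = 30·y³ + 9, and check whether it is a (positive or negative) perfect cube.
Check small values of y:
  y = 0: RHS = 9 is not a perfect cube.
  y = 1: RHS = 39 is not a perfect cube.
  y = -1: RHS = -21 is not a perfect cube.
  y = 2: RHS = 249 is not a perfect cube.
  y = -2: RHS = -231 is not a perfect cube.
  y = 3: RHS = 819 is not a perfect cube.
  y = -3: RHS = -801 is not a perfect cube.
Continuing the search up to |y| = 30 finds no solutions either.
No (x, y) in the scanned range satisfies the equation.

No integer solutions with |y| ≤ 30.


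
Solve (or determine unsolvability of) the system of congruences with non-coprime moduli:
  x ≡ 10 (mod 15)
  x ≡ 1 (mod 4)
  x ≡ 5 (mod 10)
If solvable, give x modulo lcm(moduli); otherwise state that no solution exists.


Moduli 15, 4, 10 are not pairwise coprime, so CRT works modulo lcm(m_i) when all pairwise compatibility conditions hold.
Pairwise compatibility: gcd(m_i, m_j) must divide a_i - a_j for every pair.
Merge one congruence at a time:
  Start: x ≡ 10 (mod 15).
  Combine with x ≡ 1 (mod 4): gcd(15, 4) = 1; 1 - 10 = -9, which IS divisible by 1, so compatible.
    Write x = 10 + 15·t and substitute into x ≡ 1 (mod 4): 15·t ≡ 1 − 10 = -9 (mod 4).
    Reduce coefficients mod 4: 3·t ≡ 3 (mod 4).
    The inverse of 3 mod 4 is 3 (since 3·3 = 9 = 2·4 + 1), so t ≡ 3·3 = 9 ≡ 1 (mod 4).
    Then x = 10 + 15·1 = 25, valid modulo lcm(15, 4) = 60: x ≡ 25 (mod 60).
  Combine with x ≡ 5 (mod 10): gcd(60, 10) = 10; 5 - 25 = -20, which IS divisible by 10, so compatible.
    Write x = 25 + 60·t and substitute into x ≡ 5 (mod 10): 60·t ≡ 5 − 25 = -20 (mod 10).
    Divide the congruence (and modulus) by g = 10: 6·t ≡ -2 (mod 1).
    Modulo 1 every t works; take t = 0.
    Then x = 25 + 60·0 = 25, valid modulo lcm(60, 10) = 60: x ≡ 25 (mod 60).
Verify: 25 mod 15 = 10, 25 mod 4 = 1, 25 mod 10 = 5.

x ≡ 25 (mod 60).


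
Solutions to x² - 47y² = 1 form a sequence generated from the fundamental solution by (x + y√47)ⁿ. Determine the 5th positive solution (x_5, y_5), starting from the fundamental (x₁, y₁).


Step 1: Find the fundamental solution (x₁, y₁) of x² - 47y² = 1.
  Expand √47 as a continued fraction. a₀ = ⌊√47⌋ = 6; iterate m_{k+1} = d_k·a_k − m_k, d_{k+1} = (47 − m_{k+1}²)/d_k, a_{k+1} = ⌊(a₀ + m_{k+1})/d_{k+1}⌋ (starting m₀ = 0, d₀ = 1), with convergents p_k = a_k·p_{k-1} + p_{k-2}, q_k = a_k·q_{k-1} + q_{k-2} (p₋₁ = 1, q₋₁ = 0):
  k = 0: a₀ = 6; p₀/q₀ = 6/1; p₀² − 47·q₀² = 36 − 47 = -11.
  k = 1: m = 6, d = 11, a = ⌊(6 + 6)/11⌋ = 1; p/q = (1·6 + 1)/(1·1 + 0) = 7/1; p² − 47·q² = 49 − 47 = 2.
  k = 2: m = 5, d = 2, a = ⌊(6 + 5)/2⌋ = 5; p/q = (5·7 + 6)/(5·1 + 1) = 41/6; p² − 47·q² = 1681 − 1692 = -11.
  k = 3: m = 5, d = 11, a = ⌊(6 + 5)/11⌋ = 1; p/q = (1·41 + 7)/(1·6 + 1) = 48/7; p² − 47·q² = 2304 − 2303 = 1.
  The first convergent with p² − 47·q² = 1 gives the fundamental solution (x₁, y₁) = (48, 7).
Step 2: Apply the recurrence (x_{n+1}, y_{n+1}) = (x₁x_n + 47y₁y_n, x₁y_n + y₁x_n) repeatedly.
  From (x_1, y_1) = (48, 7): x_2 = 48·48 + 47·7·7 = 4607; y_2 = 48·7 + 7·48 = 672.
  From (x_2, y_2) = (4607, 672): x_3 = 48·4607 + 47·7·672 = 442224; y_3 = 48·672 + 7·4607 = 64505.
  From (x_3, y_3) = (442224, 64505): x_4 = 48·442224 + 47·7·64505 = 42448897; y_4 = 48·64505 + 7·442224 = 6191808.
  From (x_4, y_4) = (42448897, 6191808): x_5 = 48·42448897 + 47·7·6191808 = 4074651888; y_5 = 48·6191808 + 7·42448897 = 594349063.
Step 3: Verify x_5² - 47·y_5² = 16602788008381964544 - 16602788008381964543 = 1 (should be 1). ✓

(x_1, y_1) = (48, 7); (x_5, y_5) = (4074651888, 594349063).


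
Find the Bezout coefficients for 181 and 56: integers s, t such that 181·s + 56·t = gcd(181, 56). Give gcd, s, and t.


Euclidean algorithm on (181, 56) — divide until remainder is 0:
  181 = 3 · 56 + 13
  56 = 4 · 13 + 4
  13 = 3 · 4 + 1
  4 = 4 · 1 + 0
gcd(181, 56) = 1.
Track Bezout coefficients alongside the remainders: start with r₀ = 181 = a·1 + b·0 (s = 1, t = 0) and r₁ = 56 = a·0 + b·1 (s = 0, t = 1); each new remainder r_{k+1} = r_{k-1} − q_k·r_k inherits s_{k+1} = s_{k-1} − q_k·s_k, t_{k+1} = t_{k-1} − q_k·t_k, so r_k = a·s_k + b·t_k at every step:
  q = 3: r = 13, s = 1 − 3·0 = 1, t = 0 − 3·1 = -3  (check: 181·1 + 56·(-3) = 13)
  q = 4: r = 4, s = 0 − 4·1 = -4, t = 1 − 4·(-3) = 13  (check: 181·(-4) + 56·13 = 4)
  q = 3: r = 1, s = 1 − 3·(-4) = 13, t = -3 − 3·13 = -42  (check: 181·13 + 56·(-42) = 1)
The row with r = 1 (the gcd) gives the Bezout coefficients s = 13, t = -42.
Result: 181 · (13) + 56 · (-42) = 1.

gcd(181, 56) = 1; s = 13, t = -42 (check: 181·13 + 56·(-42) = 1).


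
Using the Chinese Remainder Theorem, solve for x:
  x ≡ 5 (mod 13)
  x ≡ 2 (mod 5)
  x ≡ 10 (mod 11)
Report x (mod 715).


Moduli 13, 5, 11 are pairwise coprime; by CRT there is a unique solution modulo M = 13 · 5 · 11 = 715.
Solve pairwise, accumulating the modulus:
  Start with x ≡ 5 (mod 13).
  Combine with x ≡ 2 (mod 5): since gcd(13, 5) = 1, we get a unique residue mod 65.
    Write x = 5 + 13·t and substitute into x ≡ 2 (mod 5): 13·t ≡ 2 − 5 = -3 (mod 5).
    Reduce coefficients mod 5: 3·t ≡ 2 (mod 5).
    The inverse of 3 mod 5 is 2 (since 3·2 = 6 = 1·5 + 1), so t ≡ 2·2 = 4 ≡ 4 (mod 5).
    Then x = 5 + 13·4 = 57, valid modulo lcm(13, 5) = 65: x ≡ 57 (mod 65).
  Combine with x ≡ 10 (mod 11): since gcd(65, 11) = 1, we get a unique residue mod 715.
    Write x = 57 + 65·t and substitute into x ≡ 10 (mod 11): 65·t ≡ 10 − 57 = -47 (mod 11).
    Reduce coefficients mod 11: 10·t ≡ 8 (mod 11).
    The inverse of 10 mod 11 is 10 (since 10·10 = 100 = 9·11 + 1), so t ≡ 10·8 = 80 ≡ 3 (mod 11).
    Then x = 57 + 65·3 = 252, valid modulo lcm(65, 11) = 715: x ≡ 252 (mod 715).
Verify: 252 mod 13 = 5 ✓, 252 mod 5 = 2 ✓, 252 mod 11 = 10 ✓.

x ≡ 252 (mod 715).


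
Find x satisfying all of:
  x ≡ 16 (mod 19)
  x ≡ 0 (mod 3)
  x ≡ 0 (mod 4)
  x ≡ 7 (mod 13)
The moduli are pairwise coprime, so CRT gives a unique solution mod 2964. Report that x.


Product of moduli M = 19 · 3 · 4 · 13 = 2964.
Merge one congruence at a time:
  Start: x ≡ 16 (mod 19).
  Combine with x ≡ 0 (mod 3); new modulus lcm = 57.
    Write x = 16 + 19·t and substitute into x ≡ 0 (mod 3): 19·t ≡ 0 − 16 = -16 (mod 3).
    Reduce coefficients mod 3: 1·t ≡ 2 (mod 3).
    So t ≡ 2 (mod 3).
    Then x = 16 + 19·2 = 54, valid modulo lcm(19, 3) = 57: x ≡ 54 (mod 57).
  Combine with x ≡ 0 (mod 4); new modulus lcm = 228.
    Write x = 54 + 57·t and substitute into x ≡ 0 (mod 4): 57·t ≡ 0 − 54 = -54 (mod 4).
    Reduce coefficients mod 4: 1·t ≡ 2 (mod 4).
    So t ≡ 2 (mod 4).
    Then x = 54 + 57·2 = 168, valid modulo lcm(57, 4) = 228: x ≡ 168 (mod 228).
  Combine with x ≡ 7 (mod 13); new modulus lcm = 2964.
    Write x = 168 + 228·t and substitute into x ≡ 7 (mod 13): 228·t ≡ 7 − 168 = -161 (mod 13).
    Reduce coefficients mod 13: 7·t ≡ 8 (mod 13).
    The inverse of 7 mod 13 is 2 (since 7·2 = 14 = 1·13 + 1), so t ≡ 2·8 = 16 ≡ 3 (mod 13).
    Then x = 168 + 228·3 = 852, valid modulo lcm(228, 13) = 2964: x ≡ 852 (mod 2964).
Verify against each original: 852 mod 19 = 16, 852 mod 3 = 0, 852 mod 4 = 0, 852 mod 13 = 7.

x ≡ 852 (mod 2964).


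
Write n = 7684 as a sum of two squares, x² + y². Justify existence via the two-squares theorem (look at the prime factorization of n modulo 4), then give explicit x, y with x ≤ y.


Step 1: Factor n = 7684 = 2^2 · 17 · 113.
Step 2: Check the mod-4 condition on each prime factor: 2 = 2 (special); 17 ≡ 1 (mod 4), exponent 1; 113 ≡ 1 (mod 4), exponent 1.
All primes ≡ 3 (mod 4) appear to even exponent (or don't appear), so by the two-squares theorem n IS expressible as a sum of two squares.
Step 3: Build a representation. Group n = k² · m with k = 2 and m = 17 · 113 = 1921 (a product of primes ≡ 1 (mod 4)); a representation of m scales to one of n via (k·x)² + (k·y)² = k²(x² + y²). Each prime p ≡ 1 (mod 4) is itself a sum of two squares; find a² by testing p − a² for a perfect square:
  17: 17 − 1² = 16 = 4² ⇒ 17 = 1² + 4².
  113: 113 − 1² = 112, 113 − 2² = 109, 113 − 3² = 104, 113 − 4² = 97, 113 − 5² = 88, 113 − 6² = 77, 113 − 7² = 64 = 8² ⇒ 113 = 7² + 8².
  Combine using the Brahmagupta–Fibonacci identity (a² + b²)(c² + d²) = (ac − bd)² + (ad + bc)² = (ac + bd)² + (ad − bc)²:
  17 · 113 = 1921: from (1² + 4²)(7² + 8²), take (1·7 − 4·8, 1·8 + 4·7) = (7 − 32, 8 + 28) = (-25, 36); dropping signs (only squares matter) gives (25, 36); check 25² + 36² = 625 + 1296 = 1921 ✓.
  Scale by k = 2: (2·25, 2·36) = (50, 72).
Step 4: Order so x ≤ y and verify: 50² + 72² = 2500 + 5184 = 7684 = n. ✓

n = 7684 = 50² + 72² (one valid representation with x ≤ y).


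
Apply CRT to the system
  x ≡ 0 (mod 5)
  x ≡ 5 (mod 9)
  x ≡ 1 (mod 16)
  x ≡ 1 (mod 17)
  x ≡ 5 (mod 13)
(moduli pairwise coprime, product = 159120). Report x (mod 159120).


Product of moduli M = 5 · 9 · 16 · 17 · 13 = 159120.
Merge one congruence at a time:
  Start: x ≡ 0 (mod 5).
  Combine with x ≡ 5 (mod 9); new modulus lcm = 45.
    Write x = 0 + 5·t and substitute into x ≡ 5 (mod 9): 5·t ≡ 5 − 0 = 5 (mod 9).
    The inverse of 5 mod 9 is 2 (since 5·2 = 10 = 1·9 + 1), so t ≡ 2·5 = 10 ≡ 1 (mod 9).
    Then x = 0 + 5·1 = 5, valid modulo lcm(5, 9) = 45: x ≡ 5 (mod 45).
  Combine with x ≡ 1 (mod 16); new modulus lcm = 720.
    Write x = 5 + 45·t and substitute into x ≡ 1 (mod 16): 45·t ≡ 1 − 5 = -4 (mod 16).
    Reduce coefficients mod 16: 13·t ≡ 12 (mod 16).
    The inverse of 13 mod 16 is 5 (since 13·5 = 65 = 4·16 + 1), so t ≡ 5·12 = 60 ≡ 12 (mod 16).
    Then x = 5 + 45·12 = 545, valid modulo lcm(45, 16) = 720: x ≡ 545 (mod 720).
  Combine with x ≡ 1 (mod 17); new modulus lcm = 12240.
    Write x = 545 + 720·t and substitute into x ≡ 1 (mod 17): 720·t ≡ 1 − 545 = -544 (mod 17).
    Reduce coefficients mod 17: 6·t ≡ 0 (mod 17).
    The inverse of 6 mod 17 is 3 (since 6·3 = 18 = 1·17 + 1), so t ≡ 3·0 = 0 ≡ 0 (mod 17).
    Then x = 545 + 720·0 = 545, valid modulo lcm(720, 17) = 12240: x ≡ 545 (mod 12240).
  Combine with x ≡ 5 (mod 13); new modulus lcm = 159120.
    Write x = 545 + 12240·t and substitute into x ≡ 5 (mod 13): 12240·t ≡ 5 − 545 = -540 (mod 13).
    Reduce coefficients mod 13: 7·t ≡ 6 (mod 13).
    The inverse of 7 mod 13 is 2 (since 7·2 = 14 = 1·13 + 1), so t ≡ 2·6 = 12 ≡ 12 (mod 13).
    Then x = 545 + 12240·12 = 147425, valid modulo lcm(12240, 13) = 159120: x ≡ 147425 (mod 159120).
Verify against each original: 147425 mod 5 = 0, 147425 mod 9 = 5, 147425 mod 16 = 1, 147425 mod 17 = 1, 147425 mod 13 = 5.

x ≡ 147425 (mod 159120).


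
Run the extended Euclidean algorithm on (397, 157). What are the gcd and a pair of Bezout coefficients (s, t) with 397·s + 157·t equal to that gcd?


Euclidean algorithm on (397, 157) — divide until remainder is 0:
  397 = 2 · 157 + 83
  157 = 1 · 83 + 74
  83 = 1 · 74 + 9
  74 = 8 · 9 + 2
  9 = 4 · 2 + 1
  2 = 2 · 1 + 0
gcd(397, 157) = 1.
Track Bezout coefficients alongside the remainders: start with r₀ = 397 = a·1 + b·0 (s = 1, t = 0) and r₁ = 157 = a·0 + b·1 (s = 0, t = 1); each new remainder r_{k+1} = r_{k-1} − q_k·r_k inherits s_{k+1} = s_{k-1} − q_k·s_k, t_{k+1} = t_{k-1} − q_k·t_k, so r_k = a·s_k + b·t_k at every step:
  q = 2: r = 83, s = 1 − 2·0 = 1, t = 0 − 2·1 = -2  (check: 397·1 + 157·(-2) = 83)
  q = 1: r = 74, s = 0 − 1·1 = -1, t = 1 − 1·(-2) = 3  (check: 397·(-1) + 157·3 = 74)
  q = 1: r = 9, s = 1 − 1·(-1) = 2, t = -2 − 1·3 = -5  (check: 397·2 + 157·(-5) = 9)
  q = 8: r = 2, s = -1 − 8·2 = -17, t = 3 − 8·(-5) = 43  (check: 397·(-17) + 157·43 = 2)
  q = 4: r = 1, s = 2 − 4·(-17) = 70, t = -5 − 4·43 = -177  (check: 397·70 + 157·(-177) = 1)
The row with r = 1 (the gcd) gives the Bezout coefficients s = 70, t = -177.
Result: 397 · (70) + 157 · (-177) = 1.

gcd(397, 157) = 1; s = 70, t = -177 (check: 397·70 + 157·(-177) = 1).


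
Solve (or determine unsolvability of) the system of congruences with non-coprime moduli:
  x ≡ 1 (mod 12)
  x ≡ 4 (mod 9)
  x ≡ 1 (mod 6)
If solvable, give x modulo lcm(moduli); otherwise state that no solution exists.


Moduli 12, 9, 6 are not pairwise coprime, so CRT works modulo lcm(m_i) when all pairwise compatibility conditions hold.
Pairwise compatibility: gcd(m_i, m_j) must divide a_i - a_j for every pair.
Merge one congruence at a time:
  Start: x ≡ 1 (mod 12).
  Combine with x ≡ 4 (mod 9): gcd(12, 9) = 3; 4 - 1 = 3, which IS divisible by 3, so compatible.
    Write x = 1 + 12·t and substitute into x ≡ 4 (mod 9): 12·t ≡ 4 − 1 = 3 (mod 9).
    Divide the congruence (and modulus) by g = 3: 4·t ≡ 1 (mod 3).
    Reduce coefficients mod 3: 1·t ≡ 1 (mod 3).
    So t ≡ 1 (mod 3).
    Then x = 1 + 12·1 = 13, valid modulo lcm(12, 9) = 36: x ≡ 13 (mod 36).
  Combine with x ≡ 1 (mod 6): gcd(36, 6) = 6; 1 - 13 = -12, which IS divisible by 6, so compatible.
    Write x = 13 + 36·t and substitute into x ≡ 1 (mod 6): 36·t ≡ 1 − 13 = -12 (mod 6).
    Divide the congruence (and modulus) by g = 6: 6·t ≡ -2 (mod 1).
    Modulo 1 every t works; take t = 0.
    Then x = 13 + 36·0 = 13, valid modulo lcm(36, 6) = 36: x ≡ 13 (mod 36).
Verify: 13 mod 12 = 1, 13 mod 9 = 4, 13 mod 6 = 1.

x ≡ 13 (mod 36).


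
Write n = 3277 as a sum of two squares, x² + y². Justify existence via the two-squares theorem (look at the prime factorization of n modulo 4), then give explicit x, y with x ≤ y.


Step 1: Factor n = 3277 = 29 · 113.
Step 2: Check the mod-4 condition on each prime factor: 29 ≡ 1 (mod 4), exponent 1; 113 ≡ 1 (mod 4), exponent 1.
All primes ≡ 3 (mod 4) appear to even exponent (or don't appear), so by the two-squares theorem n IS expressible as a sum of two squares.
Step 3: Build a representation. Here n = 29 · 113 is a product of primes ≡ 1 (mod 4). Each prime p ≡ 1 (mod 4) is itself a sum of two squares; find a² by testing p − a² for a perfect square:
  29: 29 − 1² = 28, 29 − 2² = 25 = 5² ⇒ 29 = 2² + 5².
  113: 113 − 1² = 112, 113 − 2² = 109, 113 − 3² = 104, 113 − 4² = 97, 113 − 5² = 88, 113 − 6² = 77, 113 − 7² = 64 = 8² ⇒ 113 = 7² + 8².
  Combine using the Brahmagupta–Fibonacci identity (a² + b²)(c² + d²) = (ac − bd)² + (ad + bc)² = (ac + bd)² + (ad − bc)²:
  29 · 113 = 3277: from (2² + 5²)(7² + 8²), take (2·7 − 5·8, 2·8 + 5·7) = (14 − 40, 16 + 35) = (-26, 51); dropping signs (only squares matter) gives (26, 51); check 26² + 51² = 676 + 2601 = 3277 ✓.
Step 4: Order so x ≤ y and verify: 26² + 51² = 676 + 2601 = 3277 = n. ✓

n = 3277 = 26² + 51² (one valid representation with x ≤ y).


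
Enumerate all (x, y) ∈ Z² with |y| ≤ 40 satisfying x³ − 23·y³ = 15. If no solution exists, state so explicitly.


The equation is x³ - 23y³ = 15. For fixed y, x³ = 23·y³ + 15, so a solution requires the RHS to be a perfect cube.
Strategy: iterate y from -40 to 40, compute RHS = 23·y³ + 15, and check whether it is a (positive or negative) perfect cube.
Check small values of y:
  y = 0: RHS = 15 is not a perfect cube.
  y = 1: RHS = 38 is not a perfect cube.
  y = -1: RHS = -8 = (-2)³ ⇒ x = -2 works.
  y = 2: RHS = 199 is not a perfect cube.
  y = -2: RHS = -169 is not a perfect cube.
  y = 3: RHS = 636 is not a perfect cube.
  y = -3: RHS = -606 is not a perfect cube.
Continuing the search up to |y| = 40 finds no further solutions beyond those listed.
Collected solutions: (-2, -1).

Solutions (with |y| ≤ 40): (-2, -1).


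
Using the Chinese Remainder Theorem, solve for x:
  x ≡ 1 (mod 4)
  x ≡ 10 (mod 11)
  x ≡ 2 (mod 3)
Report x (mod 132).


Moduli 4, 11, 3 are pairwise coprime; by CRT there is a unique solution modulo M = 4 · 11 · 3 = 132.
Solve pairwise, accumulating the modulus:
  Start with x ≡ 1 (mod 4).
  Combine with x ≡ 10 (mod 11): since gcd(4, 11) = 1, we get a unique residue mod 44.
    Write x = 1 + 4·t and substitute into x ≡ 10 (mod 11): 4·t ≡ 10 − 1 = 9 (mod 11).
    The inverse of 4 mod 11 is 3 (since 4·3 = 12 = 1·11 + 1), so t ≡ 3·9 = 27 ≡ 5 (mod 11).
    Then x = 1 + 4·5 = 21, valid modulo lcm(4, 11) = 44: x ≡ 21 (mod 44).
  Combine with x ≡ 2 (mod 3): since gcd(44, 3) = 1, we get a unique residue mod 132.
    Write x = 21 + 44·t and substitute into x ≡ 2 (mod 3): 44·t ≡ 2 − 21 = -19 (mod 3).
    Reduce coefficients mod 3: 2·t ≡ 2 (mod 3).
    The inverse of 2 mod 3 is 2 (since 2·2 = 4 = 1·3 + 1), so t ≡ 2·2 = 4 ≡ 1 (mod 3).
    Then x = 21 + 44·1 = 65, valid modulo lcm(44, 3) = 132: x ≡ 65 (mod 132).
Verify: 65 mod 4 = 1 ✓, 65 mod 11 = 10 ✓, 65 mod 3 = 2 ✓.

x ≡ 65 (mod 132).


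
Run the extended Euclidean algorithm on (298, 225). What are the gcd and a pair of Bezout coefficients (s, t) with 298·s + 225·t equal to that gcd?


Euclidean algorithm on (298, 225) — divide until remainder is 0:
  298 = 1 · 225 + 73
  225 = 3 · 73 + 6
  73 = 12 · 6 + 1
  6 = 6 · 1 + 0
gcd(298, 225) = 1.
Track Bezout coefficients alongside the remainders: start with r₀ = 298 = a·1 + b·0 (s = 1, t = 0) and r₁ = 225 = a·0 + b·1 (s = 0, t = 1); each new remainder r_{k+1} = r_{k-1} − q_k·r_k inherits s_{k+1} = s_{k-1} − q_k·s_k, t_{k+1} = t_{k-1} − q_k·t_k, so r_k = a·s_k + b·t_k at every step:
  q = 1: r = 73, s = 1 − 1·0 = 1, t = 0 − 1·1 = -1  (check: 298·1 + 225·(-1) = 73)
  q = 3: r = 6, s = 0 − 3·1 = -3, t = 1 − 3·(-1) = 4  (check: 298·(-3) + 225·4 = 6)
  q = 12: r = 1, s = 1 − 12·(-3) = 37, t = -1 − 12·4 = -49  (check: 298·37 + 225·(-49) = 1)
The row with r = 1 (the gcd) gives the Bezout coefficients s = 37, t = -49.
Result: 298 · (37) + 225 · (-49) = 1.

gcd(298, 225) = 1; s = 37, t = -49 (check: 298·37 + 225·(-49) = 1).


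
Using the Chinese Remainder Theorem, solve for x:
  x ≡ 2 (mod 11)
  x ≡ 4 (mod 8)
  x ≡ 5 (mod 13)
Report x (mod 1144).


Moduli 11, 8, 13 are pairwise coprime; by CRT there is a unique solution modulo M = 11 · 8 · 13 = 1144.
Solve pairwise, accumulating the modulus:
  Start with x ≡ 2 (mod 11).
  Combine with x ≡ 4 (mod 8): since gcd(11, 8) = 1, we get a unique residue mod 88.
    Write x = 2 + 11·t and substitute into x ≡ 4 (mod 8): 11·t ≡ 4 − 2 = 2 (mod 8).
    Reduce coefficients mod 8: 3·t ≡ 2 (mod 8).
    The inverse of 3 mod 8 is 3 (since 3·3 = 9 = 1·8 + 1), so t ≡ 3·2 = 6 ≡ 6 (mod 8).
    Then x = 2 + 11·6 = 68, valid modulo lcm(11, 8) = 88: x ≡ 68 (mod 88).
  Combine with x ≡ 5 (mod 13): since gcd(88, 13) = 1, we get a unique residue mod 1144.
    Write x = 68 + 88·t and substitute into x ≡ 5 (mod 13): 88·t ≡ 5 − 68 = -63 (mod 13).
    Reduce coefficients mod 13: 10·t ≡ 2 (mod 13).
    The inverse of 10 mod 13 is 4 (since 10·4 = 40 = 3·13 + 1), so t ≡ 4·2 = 8 ≡ 8 (mod 13).
    Then x = 68 + 88·8 = 772, valid modulo lcm(88, 13) = 1144: x ≡ 772 (mod 1144).
Verify: 772 mod 11 = 2 ✓, 772 mod 8 = 4 ✓, 772 mod 13 = 5 ✓.

x ≡ 772 (mod 1144).


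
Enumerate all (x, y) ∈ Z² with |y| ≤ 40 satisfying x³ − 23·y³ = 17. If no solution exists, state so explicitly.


The equation is x³ - 23y³ = 17. For fixed y, x³ = 23·y³ + 17, so a solution requires the RHS to be a perfect cube.
Strategy: iterate y from -40 to 40, compute RHS = 23·y³ + 17, and check whether it is a (positive or negative) perfect cube.
Check small values of y:
  y = 0: RHS = 17 is not a perfect cube.
  y = 1: RHS = 40 is not a perfect cube.
  y = -1: RHS = -6 is not a perfect cube.
  y = 2: RHS = 201 is not a perfect cube.
  y = -2: RHS = -167 is not a perfect cube.
  y = 3: RHS = 638 is not a perfect cube.
  y = -3: RHS = -604 is not a perfect cube.
Continuing the search up to |y| = 40 finds no solutions either.
No (x, y) in the scanned range satisfies the equation.

No integer solutions with |y| ≤ 40.


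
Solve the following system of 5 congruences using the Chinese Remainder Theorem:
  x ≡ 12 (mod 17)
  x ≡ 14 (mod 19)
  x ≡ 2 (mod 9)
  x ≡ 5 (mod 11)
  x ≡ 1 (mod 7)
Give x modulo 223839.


Product of moduli M = 17 · 19 · 9 · 11 · 7 = 223839.
Merge one congruence at a time:
  Start: x ≡ 12 (mod 17).
  Combine with x ≡ 14 (mod 19); new modulus lcm = 323.
    Write x = 12 + 17·t and substitute into x ≡ 14 (mod 19): 17·t ≡ 14 − 12 = 2 (mod 19).
    The inverse of 17 mod 19 is 9 (since 17·9 = 153 = 8·19 + 1), so t ≡ 9·2 = 18 ≡ 18 (mod 19).
    Then x = 12 + 17·18 = 318, valid modulo lcm(17, 19) = 323: x ≡ 318 (mod 323).
  Combine with x ≡ 2 (mod 9); new modulus lcm = 2907.
    Write x = 318 + 323·t and substitute into x ≡ 2 (mod 9): 323·t ≡ 2 − 318 = -316 (mod 9).
    Reduce coefficients mod 9: 8·t ≡ 8 (mod 9).
    The inverse of 8 mod 9 is 8 (since 8·8 = 64 = 7·9 + 1), so t ≡ 8·8 = 64 ≡ 1 (mod 9).
    Then x = 318 + 323·1 = 641, valid modulo lcm(323, 9) = 2907: x ≡ 641 (mod 2907).
  Combine with x ≡ 5 (mod 11); new modulus lcm = 31977.
    Write x = 641 + 2907·t and substitute into x ≡ 5 (mod 11): 2907·t ≡ 5 − 641 = -636 (mod 11).
    Reduce coefficients mod 11: 3·t ≡ 2 (mod 11).
    The inverse of 3 mod 11 is 4 (since 3·4 = 12 = 1·11 + 1), so t ≡ 4·2 = 8 ≡ 8 (mod 11).
    Then x = 641 + 2907·8 = 23897, valid modulo lcm(2907, 11) = 31977: x ≡ 23897 (mod 31977).
  Combine with x ≡ 1 (mod 7); new modulus lcm = 223839.
    Write x = 23897 + 31977·t and substitute into x ≡ 1 (mod 7): 31977·t ≡ 1 − 23897 = -23896 (mod 7).
    Reduce coefficients mod 7: 1·t ≡ 2 (mod 7).
    So t ≡ 2 (mod 7).
    Then x = 23897 + 31977·2 = 87851, valid modulo lcm(31977, 7) = 223839: x ≡ 87851 (mod 223839).
Verify against each original: 87851 mod 17 = 12, 87851 mod 19 = 14, 87851 mod 9 = 2, 87851 mod 11 = 5, 87851 mod 7 = 1.

x ≡ 87851 (mod 223839).


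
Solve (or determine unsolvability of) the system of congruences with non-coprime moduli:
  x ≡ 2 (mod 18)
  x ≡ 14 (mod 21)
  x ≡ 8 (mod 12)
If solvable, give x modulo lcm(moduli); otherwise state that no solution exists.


Moduli 18, 21, 12 are not pairwise coprime, so CRT works modulo lcm(m_i) when all pairwise compatibility conditions hold.
Pairwise compatibility: gcd(m_i, m_j) must divide a_i - a_j for every pair.
Merge one congruence at a time:
  Start: x ≡ 2 (mod 18).
  Combine with x ≡ 14 (mod 21): gcd(18, 21) = 3; 14 - 2 = 12, which IS divisible by 3, so compatible.
    Write x = 2 + 18·t and substitute into x ≡ 14 (mod 21): 18·t ≡ 14 − 2 = 12 (mod 21).
    Divide the congruence (and modulus) by g = 3: 6·t ≡ 4 (mod 7).
    The inverse of 6 mod 7 is 6 (since 6·6 = 36 = 5·7 + 1), so t ≡ 6·4 = 24 ≡ 3 (mod 7).
    Then x = 2 + 18·3 = 56, valid modulo lcm(18, 21) = 126: x ≡ 56 (mod 126).
  Combine with x ≡ 8 (mod 12): gcd(126, 12) = 6; 8 - 56 = -48, which IS divisible by 6, so compatible.
    Write x = 56 + 126·t and substitute into x ≡ 8 (mod 12): 126·t ≡ 8 − 56 = -48 (mod 12).
    Divide the congruence (and modulus) by g = 6: 21·t ≡ -8 (mod 2).
    Reduce coefficients mod 2: 1·t ≡ 0 (mod 2).
    So t ≡ 0 (mod 2).
    Then x = 56 + 126·0 = 56, valid modulo lcm(126, 12) = 252: x ≡ 56 (mod 252).
Verify: 56 mod 18 = 2, 56 mod 21 = 14, 56 mod 12 = 8.

x ≡ 56 (mod 252).


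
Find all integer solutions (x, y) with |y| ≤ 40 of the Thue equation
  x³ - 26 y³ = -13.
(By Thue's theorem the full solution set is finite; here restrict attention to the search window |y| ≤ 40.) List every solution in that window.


The equation is x³ - 26y³ = -13. For fixed y, x³ = 26·y³ − 13, so a solution requires the RHS to be a perfect cube.
Strategy: iterate y from -40 to 40, compute RHS = 26·y³ − 13, and check whether it is a (positive or negative) perfect cube.
Check small values of y:
  y = 0: RHS = -13 is not a perfect cube.
  y = 1: RHS = 13 is not a perfect cube.
  y = -1: RHS = -39 is not a perfect cube.
  y = 2: RHS = 195 is not a perfect cube.
  y = -2: RHS = -221 is not a perfect cube.
  y = 3: RHS = 689 is not a perfect cube.
  y = -3: RHS = -715 is not a perfect cube.
Continuing the search up to |y| = 40 finds no solutions either.
No (x, y) in the scanned range satisfies the equation.

No integer solutions with |y| ≤ 40.


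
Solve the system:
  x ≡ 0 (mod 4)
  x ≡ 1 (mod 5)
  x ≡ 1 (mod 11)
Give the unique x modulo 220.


Moduli 4, 5, 11 are pairwise coprime; by CRT there is a unique solution modulo M = 4 · 5 · 11 = 220.
Solve pairwise, accumulating the modulus:
  Start with x ≡ 0 (mod 4).
  Combine with x ≡ 1 (mod 5): since gcd(4, 5) = 1, we get a unique residue mod 20.
    Write x = 0 + 4·t and substitute into x ≡ 1 (mod 5): 4·t ≡ 1 − 0 = 1 (mod 5).
    The inverse of 4 mod 5 is 4 (since 4·4 = 16 = 3·5 + 1), so t ≡ 4·1 = 4 ≡ 4 (mod 5).
    Then x = 0 + 4·4 = 16, valid modulo lcm(4, 5) = 20: x ≡ 16 (mod 20).
  Combine with x ≡ 1 (mod 11): since gcd(20, 11) = 1, we get a unique residue mod 220.
    Write x = 16 + 20·t and substitute into x ≡ 1 (mod 11): 20·t ≡ 1 − 16 = -15 (mod 11).
    Reduce coefficients mod 11: 9·t ≡ 7 (mod 11).
    The inverse of 9 mod 11 is 5 (since 9·5 = 45 = 4·11 + 1), so t ≡ 5·7 = 35 ≡ 2 (mod 11).
    Then x = 16 + 20·2 = 56, valid modulo lcm(20, 11) = 220: x ≡ 56 (mod 220).
Verify: 56 mod 4 = 0 ✓, 56 mod 5 = 1 ✓, 56 mod 11 = 1 ✓.

x ≡ 56 (mod 220).


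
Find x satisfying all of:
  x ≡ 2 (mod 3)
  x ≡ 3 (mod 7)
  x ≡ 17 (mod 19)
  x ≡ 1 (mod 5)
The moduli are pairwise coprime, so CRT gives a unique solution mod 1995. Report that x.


Product of moduli M = 3 · 7 · 19 · 5 = 1995.
Merge one congruence at a time:
  Start: x ≡ 2 (mod 3).
  Combine with x ≡ 3 (mod 7); new modulus lcm = 21.
    Write x = 2 + 3·t and substitute into x ≡ 3 (mod 7): 3·t ≡ 3 − 2 = 1 (mod 7).
    The inverse of 3 mod 7 is 5 (since 3·5 = 15 = 2·7 + 1), so t ≡ 5·1 = 5 ≡ 5 (mod 7).
    Then x = 2 + 3·5 = 17, valid modulo lcm(3, 7) = 21: x ≡ 17 (mod 21).
  Combine with x ≡ 17 (mod 19); new modulus lcm = 399.
    Write x = 17 + 21·t and substitute into x ≡ 17 (mod 19): 21·t ≡ 17 − 17 = 0 (mod 19).
    Reduce coefficients mod 19: 2·t ≡ 0 (mod 19).
    The inverse of 2 mod 19 is 10 (since 2·10 = 20 = 1·19 + 1), so t ≡ 10·0 = 0 ≡ 0 (mod 19).
    Then x = 17 + 21·0 = 17, valid modulo lcm(21, 19) = 399: x ≡ 17 (mod 399).
  Combine with x ≡ 1 (mod 5); new modulus lcm = 1995.
    Write x = 17 + 399·t and substitute into x ≡ 1 (mod 5): 399·t ≡ 1 − 17 = -16 (mod 5).
    Reduce coefficients mod 5: 4·t ≡ 4 (mod 5).
    The inverse of 4 mod 5 is 4 (since 4·4 = 16 = 3·5 + 1), so t ≡ 4·4 = 16 ≡ 1 (mod 5).
    Then x = 17 + 399·1 = 416, valid modulo lcm(399, 5) = 1995: x ≡ 416 (mod 1995).
Verify against each original: 416 mod 3 = 2, 416 mod 7 = 3, 416 mod 19 = 17, 416 mod 5 = 1.

x ≡ 416 (mod 1995).


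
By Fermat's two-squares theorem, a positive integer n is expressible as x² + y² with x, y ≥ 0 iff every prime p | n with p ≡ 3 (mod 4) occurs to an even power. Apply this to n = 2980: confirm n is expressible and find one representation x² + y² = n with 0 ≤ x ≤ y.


Step 1: Factor n = 2980 = 2^2 · 5 · 149.
Step 2: Check the mod-4 condition on each prime factor: 2 = 2 (special); 5 ≡ 1 (mod 4), exponent 1; 149 ≡ 1 (mod 4), exponent 1.
All primes ≡ 3 (mod 4) appear to even exponent (or don't appear), so by the two-squares theorem n IS expressible as a sum of two squares.
Step 3: Build a representation. Group n = k² · m with k = 2 and m = 5 · 149 = 745 (a product of primes ≡ 1 (mod 4)); a representation of m scales to one of n via (k·x)² + (k·y)² = k²(x² + y²). Each prime p ≡ 1 (mod 4) is itself a sum of two squares; find a² by testing p − a² for a perfect square:
  5: 5 − 1² = 4 = 2² ⇒ 5 = 1² + 2².
  149: 149 − 1² = 148, 149 − 2² = 145, 149 − 3² = 140, 149 − 4² = 133, 149 − 5² = 124, 149 − 6² = 113, 149 − 7² = 100 = 10² ⇒ 149 = 7² + 10².
  Combine using the Brahmagupta–Fibonacci identity (a² + b²)(c² + d²) = (ac − bd)² + (ad + bc)² = (ac + bd)² + (ad − bc)²:
  5 · 149 = 745: from (1² + 2²)(7² + 10²), take (1·7 − 2·10, 1·10 + 2·7) = (7 − 20, 10 + 14) = (-13, 24); dropping signs (only squares matter) gives (13, 24); check 13² + 24² = 169 + 576 = 745 ✓.
  Scale by k = 2: (2·13, 2·24) = (26, 48).
Step 4: Order so x ≤ y and verify: 26² + 48² = 676 + 2304 = 2980 = n. ✓

n = 2980 = 26² + 48² (one valid representation with x ≤ y).


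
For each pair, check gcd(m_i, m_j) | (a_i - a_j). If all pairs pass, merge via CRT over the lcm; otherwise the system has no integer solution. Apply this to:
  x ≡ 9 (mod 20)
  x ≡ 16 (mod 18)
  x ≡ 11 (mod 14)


Moduli 20, 18, 14 are not pairwise coprime, so CRT works modulo lcm(m_i) when all pairwise compatibility conditions hold.
Pairwise compatibility: gcd(m_i, m_j) must divide a_i - a_j for every pair.
Merge one congruence at a time:
  Start: x ≡ 9 (mod 20).
  Combine with x ≡ 16 (mod 18): gcd(20, 18) = 2, and 16 - 9 = 7 is NOT divisible by 2.
    ⇒ system is inconsistent (no integer solution).

No solution (the system is inconsistent).


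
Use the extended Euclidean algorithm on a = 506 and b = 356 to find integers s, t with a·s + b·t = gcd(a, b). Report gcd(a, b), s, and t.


Euclidean algorithm on (506, 356) — divide until remainder is 0:
  506 = 1 · 356 + 150
  356 = 2 · 150 + 56
  150 = 2 · 56 + 38
  56 = 1 · 38 + 18
  38 = 2 · 18 + 2
  18 = 9 · 2 + 0
gcd(506, 356) = 2.
Track Bezout coefficients alongside the remainders: start with r₀ = 506 = a·1 + b·0 (s = 1, t = 0) and r₁ = 356 = a·0 + b·1 (s = 0, t = 1); each new remainder r_{k+1} = r_{k-1} − q_k·r_k inherits s_{k+1} = s_{k-1} − q_k·s_k, t_{k+1} = t_{k-1} − q_k·t_k, so r_k = a·s_k + b·t_k at every step:
  q = 1: r = 150, s = 1 − 1·0 = 1, t = 0 − 1·1 = -1  (check: 506·1 + 356·(-1) = 150)
  q = 2: r = 56, s = 0 − 2·1 = -2, t = 1 − 2·(-1) = 3  (check: 506·(-2) + 356·3 = 56)
  q = 2: r = 38, s = 1 − 2·(-2) = 5, t = -1 − 2·3 = -7  (check: 506·5 + 356·(-7) = 38)
  q = 1: r = 18, s = -2 − 1·5 = -7, t = 3 − 1·(-7) = 10  (check: 506·(-7) + 356·10 = 18)
  q = 2: r = 2, s = 5 − 2·(-7) = 19, t = -7 − 2·10 = -27  (check: 506·19 + 356·(-27) = 2)
The row with r = 2 (the gcd) gives the Bezout coefficients s = 19, t = -27.
Result: 506 · (19) + 356 · (-27) = 2.

gcd(506, 356) = 2; s = 19, t = -27 (check: 506·19 + 356·(-27) = 2).


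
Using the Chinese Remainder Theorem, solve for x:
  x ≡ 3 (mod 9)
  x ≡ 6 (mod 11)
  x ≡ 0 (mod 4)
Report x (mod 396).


Moduli 9, 11, 4 are pairwise coprime; by CRT there is a unique solution modulo M = 9 · 11 · 4 = 396.
Solve pairwise, accumulating the modulus:
  Start with x ≡ 3 (mod 9).
  Combine with x ≡ 6 (mod 11): since gcd(9, 11) = 1, we get a unique residue mod 99.
    Write x = 3 + 9·t and substitute into x ≡ 6 (mod 11): 9·t ≡ 6 − 3 = 3 (mod 11).
    The inverse of 9 mod 11 is 5 (since 9·5 = 45 = 4·11 + 1), so t ≡ 5·3 = 15 ≡ 4 (mod 11).
    Then x = 3 + 9·4 = 39, valid modulo lcm(9, 11) = 99: x ≡ 39 (mod 99).
  Combine with x ≡ 0 (mod 4): since gcd(99, 4) = 1, we get a unique residue mod 396.
    Write x = 39 + 99·t and substitute into x ≡ 0 (mod 4): 99·t ≡ 0 − 39 = -39 (mod 4).
    Reduce coefficients mod 4: 3·t ≡ 1 (mod 4).
    The inverse of 3 mod 4 is 3 (since 3·3 = 9 = 2·4 + 1), so t ≡ 3·1 = 3 ≡ 3 (mod 4).
    Then x = 39 + 99·3 = 336, valid modulo lcm(99, 4) = 396: x ≡ 336 (mod 396).
Verify: 336 mod 9 = 3 ✓, 336 mod 11 = 6 ✓, 336 mod 4 = 0 ✓.

x ≡ 336 (mod 396).


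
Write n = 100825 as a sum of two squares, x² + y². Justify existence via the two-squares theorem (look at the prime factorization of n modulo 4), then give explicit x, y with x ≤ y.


Step 1: Factor n = 100825 = 5^2 · 37 · 109.
Step 2: Check the mod-4 condition on each prime factor: 5 ≡ 1 (mod 4), exponent 2; 37 ≡ 1 (mod 4), exponent 1; 109 ≡ 1 (mod 4), exponent 1.
All primes ≡ 3 (mod 4) appear to even exponent (or don't appear), so by the two-squares theorem n IS expressible as a sum of two squares.
Step 3: Build a representation. Group n = k² · m with k = 5 and m = 37 · 109 = 4033 (a product of primes ≡ 1 (mod 4)); a representation of m scales to one of n via (k·x)² + (k·y)² = k²(x² + y²). Each prime p ≡ 1 (mod 4) is itself a sum of two squares; find a² by testing p − a² for a perfect square:
  37: 37 − 1² = 36 = 6² ⇒ 37 = 1² + 6².
  109: 109 − 1² = 108, 109 − 2² = 105, 109 − 3² = 100 = 10² ⇒ 109 = 3² + 10².
  Combine using the Brahmagupta–Fibonacci identity (a² + b²)(c² + d²) = (ac − bd)² + (ad + bc)² = (ac + bd)² + (ad − bc)²:
  37 · 109 = 4033: from (1² + 6²)(3² + 10²), take (1·3 − 6·10, 1·10 + 6·3) = (3 − 60, 10 + 18) = (-57, 28); dropping signs (only squares matter) gives (57, 28); check 57² + 28² = 3249 + 784 = 4033 ✓.
  Scale by k = 5: (5·57, 5·28) = (285, 140).
Step 4: Order so x ≤ y and verify: 140² + 285² = 19600 + 81225 = 100825 = n. ✓

n = 100825 = 140² + 285² (one valid representation with x ≤ y).


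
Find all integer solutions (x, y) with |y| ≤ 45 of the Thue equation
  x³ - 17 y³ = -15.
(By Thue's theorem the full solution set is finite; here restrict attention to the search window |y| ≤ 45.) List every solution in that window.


The equation is x³ - 17y³ = -15. For fixed y, x³ = 17·y³ − 15, so a solution requires the RHS to be a perfect cube.
Strategy: iterate y from -45 to 45, compute RHS = 17·y³ − 15, and check whether it is a (positive or negative) perfect cube.
Check small values of y:
  y = 0: RHS = -15 is not a perfect cube.
  y = 1: RHS = 2 is not a perfect cube.
  y = -1: RHS = -32 is not a perfect cube.
  y = 2: RHS = 121 is not a perfect cube.
  y = -2: RHS = -151 is not a perfect cube.
  y = 3: RHS = 444 is not a perfect cube.
  y = -3: RHS = -474 is not a perfect cube.
Continuing the search up to |y| = 45 finds no solutions either.
No (x, y) in the scanned range satisfies the equation.

No integer solutions with |y| ≤ 45.


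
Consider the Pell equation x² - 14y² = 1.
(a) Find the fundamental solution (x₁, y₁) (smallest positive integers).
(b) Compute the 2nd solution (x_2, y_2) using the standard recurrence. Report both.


Step 1: Find the fundamental solution (x₁, y₁) of x² - 14y² = 1.
  Expand √14 as a continued fraction. a₀ = ⌊√14⌋ = 3; iterate m_{k+1} = d_k·a_k − m_k, d_{k+1} = (14 − m_{k+1}²)/d_k, a_{k+1} = ⌊(a₀ + m_{k+1})/d_{k+1}⌋ (starting m₀ = 0, d₀ = 1), with convergents p_k = a_k·p_{k-1} + p_{k-2}, q_k = a_k·q_{k-1} + q_{k-2} (p₋₁ = 1, q₋₁ = 0):
  k = 0: a₀ = 3; p₀/q₀ = 3/1; p₀² − 14·q₀² = 9 − 14 = -5.
  k = 1: m = 3, d = 5, a = ⌊(3 + 3)/5⌋ = 1; p/q = (1·3 + 1)/(1·1 + 0) = 4/1; p² − 14·q² = 16 − 14 = 2.
  k = 2: m = 2, d = 2, a = ⌊(3 + 2)/2⌋ = 2; p/q = (2·4 + 3)/(2·1 + 1) = 11/3; p² − 14·q² = 121 − 126 = -5.
  k = 3: m = 2, d = 5, a = ⌊(3 + 2)/5⌋ = 1; p/q = (1·11 + 4)/(1·3 + 1) = 15/4; p² − 14·q² = 225 − 224 = 1.
  The first convergent with p² − 14·q² = 1 gives the fundamental solution (x₁, y₁) = (15, 4).
Step 2: Apply the recurrence (x_{n+1}, y_{n+1}) = (x₁x_n + 14y₁y_n, x₁y_n + y₁x_n) repeatedly.
  From (x_1, y_1) = (15, 4): x_2 = 15·15 + 14·4·4 = 449; y_2 = 15·4 + 4·15 = 120.
Step 3: Verify x_2² - 14·y_2² = 201601 - 201600 = 1 (should be 1). ✓

(x_1, y_1) = (15, 4); (x_2, y_2) = (449, 120).


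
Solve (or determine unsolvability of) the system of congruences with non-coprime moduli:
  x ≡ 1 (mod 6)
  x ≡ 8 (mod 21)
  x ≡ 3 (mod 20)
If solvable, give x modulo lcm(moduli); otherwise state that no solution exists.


Moduli 6, 21, 20 are not pairwise coprime, so CRT works modulo lcm(m_i) when all pairwise compatibility conditions hold.
Pairwise compatibility: gcd(m_i, m_j) must divide a_i - a_j for every pair.
Merge one congruence at a time:
  Start: x ≡ 1 (mod 6).
  Combine with x ≡ 8 (mod 21): gcd(6, 21) = 3, and 8 - 1 = 7 is NOT divisible by 3.
    ⇒ system is inconsistent (no integer solution).

No solution (the system is inconsistent).


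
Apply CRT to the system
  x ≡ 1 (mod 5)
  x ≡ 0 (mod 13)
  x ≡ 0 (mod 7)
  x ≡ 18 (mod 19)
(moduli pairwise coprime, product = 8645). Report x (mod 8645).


Product of moduli M = 5 · 13 · 7 · 19 = 8645.
Merge one congruence at a time:
  Start: x ≡ 1 (mod 5).
  Combine with x ≡ 0 (mod 13); new modulus lcm = 65.
    Write x = 1 + 5·t and substitute into x ≡ 0 (mod 13): 5·t ≡ 0 − 1 = -1 (mod 13).
    Reduce coefficients mod 13: 5·t ≡ 12 (mod 13).
    The inverse of 5 mod 13 is 8 (since 5·8 = 40 = 3·13 + 1), so t ≡ 8·12 = 96 ≡ 5 (mod 13).
    Then x = 1 + 5·5 = 26, valid modulo lcm(5, 13) = 65: x ≡ 26 (mod 65).
  Combine with x ≡ 0 (mod 7); new modulus lcm = 455.
    Write x = 26 + 65·t and substitute into x ≡ 0 (mod 7): 65·t ≡ 0 − 26 = -26 (mod 7).
    Reduce coefficients mod 7: 2·t ≡ 2 (mod 7).
    The inverse of 2 mod 7 is 4 (since 2·4 = 8 = 1·7 + 1), so t ≡ 4·2 = 8 ≡ 1 (mod 7).
    Then x = 26 + 65·1 = 91, valid modulo lcm(65, 7) = 455: x ≡ 91 (mod 455).
  Combine with x ≡ 18 (mod 19); new modulus lcm = 8645.
    Write x = 91 + 455·t and substitute into x ≡ 18 (mod 19): 455·t ≡ 18 − 91 = -73 (mod 19).
    Reduce coefficients mod 19: 18·t ≡ 3 (mod 19).
    The inverse of 18 mod 19 is 18 (since 18·18 = 324 = 17·19 + 1), so t ≡ 18·3 = 54 ≡ 16 (mod 19).
    Then x = 91 + 455·16 = 7371, valid modulo lcm(455, 19) = 8645: x ≡ 7371 (mod 8645).
Verify against each original: 7371 mod 5 = 1, 7371 mod 13 = 0, 7371 mod 7 = 0, 7371 mod 19 = 18.

x ≡ 7371 (mod 8645).


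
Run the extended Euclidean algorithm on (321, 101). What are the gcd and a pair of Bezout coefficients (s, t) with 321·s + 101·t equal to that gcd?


Euclidean algorithm on (321, 101) — divide until remainder is 0:
  321 = 3 · 101 + 18
  101 = 5 · 18 + 11
  18 = 1 · 11 + 7
  11 = 1 · 7 + 4
  7 = 1 · 4 + 3
  4 = 1 · 3 + 1
  3 = 3 · 1 + 0
gcd(321, 101) = 1.
Track Bezout coefficients alongside the remainders: start with r₀ = 321 = a·1 + b·0 (s = 1, t = 0) and r₁ = 101 = a·0 + b·1 (s = 0, t = 1); each new remainder r_{k+1} = r_{k-1} − q_k·r_k inherits s_{k+1} = s_{k-1} − q_k·s_k, t_{k+1} = t_{k-1} − q_k·t_k, so r_k = a·s_k + b·t_k at every step:
  q = 3: r = 18, s = 1 − 3·0 = 1, t = 0 − 3·1 = -3  (check: 321·1 + 101·(-3) = 18)
  q = 5: r = 11, s = 0 − 5·1 = -5, t = 1 − 5·(-3) = 16  (check: 321·(-5) + 101·16 = 11)
  q = 1: r = 7, s = 1 − 1·(-5) = 6, t = -3 − 1·16 = -19  (check: 321·6 + 101·(-19) = 7)
  q = 1: r = 4, s = -5 − 1·6 = -11, t = 16 − 1·(-19) = 35  (check: 321·(-11) + 101·35 = 4)
  q = 1: r = 3, s = 6 − 1·(-11) = 17, t = -19 − 1·35 = -54  (check: 321·17 + 101·(-54) = 3)
  q = 1: r = 1, s = -11 − 1·17 = -28, t = 35 − 1·(-54) = 89  (check: 321·(-28) + 101·89 = 1)
The row with r = 1 (the gcd) gives the Bezout coefficients s = -28, t = 89.
Result: 321 · (-28) + 101 · (89) = 1.

gcd(321, 101) = 1; s = -28, t = 89 (check: 321·(-28) + 101·89 = 1).


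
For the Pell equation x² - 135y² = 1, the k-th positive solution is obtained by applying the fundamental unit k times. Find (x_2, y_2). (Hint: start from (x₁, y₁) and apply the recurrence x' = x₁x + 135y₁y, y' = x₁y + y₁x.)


Step 1: Find the fundamental solution (x₁, y₁) of x² - 135y² = 1.
  Expand √135 as a continued fraction. a₀ = ⌊√135⌋ = 11; iterate m_{k+1} = d_k·a_k − m_k, d_{k+1} = (135 − m_{k+1}²)/d_k, a_{k+1} = ⌊(a₀ + m_{k+1})/d_{k+1}⌋ (starting m₀ = 0, d₀ = 1), with convergents p_k = a_k·p_{k-1} + p_{k-2}, q_k = a_k·q_{k-1} + q_{k-2} (p₋₁ = 1, q₋₁ = 0):
  k = 0: a₀ = 11; p₀/q₀ = 11/1; p₀² − 135·q₀² = 121 − 135 = -14.
  k = 1: m = 11, d = 14, a = ⌊(11 + 11)/14⌋ = 1; p/q = (1·11 + 1)/(1·1 + 0) = 12/1; p² − 135·q² = 144 − 135 = 9.
  k = 2: m = 3, d = 9, a = ⌊(11 + 3)/9⌋ = 1; p/q = (1·12 + 11)/(1·1 + 1) = 23/2; p² − 135·q² = 529 − 540 = -11.
  k = 3: m = 6, d = 11, a = ⌊(11 + 6)/11⌋ = 1; p/q = (1·23 + 12)/(1·2 + 1) = 35/3; p² − 135·q² = 1225 − 1215 = 10.
  k = 4: m = 5, d = 10, a = ⌊(11 + 5)/10⌋ = 1; p/q = (1·35 + 23)/(1·3 + 2) = 58/5; p² − 135·q² = 3364 − 3375 = -11.
  k = 5: m = 5, d = 11, a = ⌊(11 + 5)/11⌋ = 1; p/q = (1·58 + 35)/(1·5 + 3) = 93/8; p² − 135·q² = 8649 − 8640 = 9.
  k = 6: m = 6, d = 9, a = ⌊(11 + 6)/9⌋ = 1; p/q = (1·93 + 58)/(1·8 + 5) = 151/13; p² − 135·q² = 22801 − 22815 = -14.
  k = 7: m = 3, d = 14, a = ⌊(11 + 3)/14⌋ = 1; p/q = (1·151 + 93)/(1·13 + 8) = 244/21; p² − 135·q² = 59536 − 59535 = 1.
  The first convergent with p² − 135·q² = 1 gives the fundamental solution (x₁, y₁) = (244, 21).
Step 2: Apply the recurrence (x_{n+1}, y_{n+1}) = (x₁x_n + 135y₁y_n, x₁y_n + y₁x_n) repeatedly.
  From (x_1, y_1) = (244, 21): x_2 = 244·244 + 135·21·21 = 119071; y_2 = 244·21 + 21·244 = 10248.
Step 3: Verify x_2² - 135·y_2² = 14177903041 - 14177903040 = 1 (should be 1). ✓

(x_1, y_1) = (244, 21); (x_2, y_2) = (119071, 10248).
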